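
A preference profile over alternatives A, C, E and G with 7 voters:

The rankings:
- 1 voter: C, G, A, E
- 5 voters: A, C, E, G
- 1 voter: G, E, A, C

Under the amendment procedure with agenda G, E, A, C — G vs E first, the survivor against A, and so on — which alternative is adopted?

A

Round 1: G vs E — 2–5, E advances.
Round 2: E vs A — 1–6, A advances.
Round 3: A vs C — 6–1, A advances.
The agenda winner is A.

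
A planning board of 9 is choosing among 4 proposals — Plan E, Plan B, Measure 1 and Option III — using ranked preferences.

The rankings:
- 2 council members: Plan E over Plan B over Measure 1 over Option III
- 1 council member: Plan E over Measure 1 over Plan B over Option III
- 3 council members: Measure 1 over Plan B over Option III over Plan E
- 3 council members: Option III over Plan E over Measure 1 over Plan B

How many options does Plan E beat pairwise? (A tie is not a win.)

2

Plan E against each rival (9 council members):
Plan E vs Plan B: 2+1+3 = 6 for Plan E, 3 for Plan B — Plan E by 6–3.
Plan E vs Measure 1: Plan E wins 6–3.
Plan E–Option III: Option III 6–3.
Plan E beats Plan B, Measure 1; loses to Option III — 2 pairwise wins.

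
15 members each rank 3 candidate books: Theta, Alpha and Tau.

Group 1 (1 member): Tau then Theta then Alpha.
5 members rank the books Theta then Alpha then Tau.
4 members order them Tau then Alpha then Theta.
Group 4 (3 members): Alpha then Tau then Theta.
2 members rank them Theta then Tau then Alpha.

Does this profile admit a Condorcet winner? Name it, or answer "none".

none

Head-to-head results (15 members):
Theta vs Alpha: Theta wins 8–7.
Theta vs Tau: Tau wins 8–7.
Alpha vs Tau: Alpha preferred on 5+3 = 8 ballots; Alpha wins 8–7.
Each book drops at least one matchup (Theta loses to Tau; Alpha loses to Theta; Tau loses to Alpha); the cycle Theta > Alpha > Tau > Theta rules out a Condorcet winner.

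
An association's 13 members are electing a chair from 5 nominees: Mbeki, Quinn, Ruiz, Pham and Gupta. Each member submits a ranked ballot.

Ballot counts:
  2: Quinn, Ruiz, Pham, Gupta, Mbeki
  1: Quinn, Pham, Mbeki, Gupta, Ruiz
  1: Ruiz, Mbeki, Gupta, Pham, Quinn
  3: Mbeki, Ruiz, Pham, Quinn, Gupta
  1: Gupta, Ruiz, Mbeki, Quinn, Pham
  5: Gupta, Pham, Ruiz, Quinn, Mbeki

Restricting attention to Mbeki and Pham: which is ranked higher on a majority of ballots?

Pham

Ballots ranking Mbeki above Pham: 1 + 3 + 1 = 5.
Ballots ranking Pham above Mbeki: 13 − 5 = 8.
Pham wins the head-to-head 8–5.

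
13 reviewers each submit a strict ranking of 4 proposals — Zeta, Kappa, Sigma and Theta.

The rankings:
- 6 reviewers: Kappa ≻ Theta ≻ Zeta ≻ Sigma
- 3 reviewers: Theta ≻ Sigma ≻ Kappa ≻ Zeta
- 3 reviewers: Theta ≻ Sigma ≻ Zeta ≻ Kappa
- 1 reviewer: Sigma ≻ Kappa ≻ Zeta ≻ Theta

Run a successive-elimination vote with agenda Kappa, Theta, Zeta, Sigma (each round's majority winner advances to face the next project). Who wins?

Round 1: Kappa vs Theta — 7–6, Kappa advances.
Round 2: Kappa vs Zeta — 10–3, Kappa advances.
Round 3: Kappa vs Sigma — 6–7, Sigma advances.
Sigma survives the agenda.

Sigma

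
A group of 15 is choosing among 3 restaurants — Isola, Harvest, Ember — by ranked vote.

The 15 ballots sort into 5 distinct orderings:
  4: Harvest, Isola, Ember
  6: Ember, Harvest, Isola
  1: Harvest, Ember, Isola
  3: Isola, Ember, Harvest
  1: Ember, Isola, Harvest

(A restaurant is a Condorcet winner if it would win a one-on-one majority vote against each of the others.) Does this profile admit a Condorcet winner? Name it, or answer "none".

Pairwise majorities:
Isola vs Harvest: 3+1 = 4 for Isola, 11 for Harvest — Harvest by 11–4.
Isola vs Ember: 4+3 = 7 for Isola, 8 for Ember — Ember by 8–7.
Harvest vs Ember: 4+1 = 5 for Harvest, 10 for Ember — Ember by 10–5.
Only Ember has no losses; Ember is the Condorcet winner.

Ember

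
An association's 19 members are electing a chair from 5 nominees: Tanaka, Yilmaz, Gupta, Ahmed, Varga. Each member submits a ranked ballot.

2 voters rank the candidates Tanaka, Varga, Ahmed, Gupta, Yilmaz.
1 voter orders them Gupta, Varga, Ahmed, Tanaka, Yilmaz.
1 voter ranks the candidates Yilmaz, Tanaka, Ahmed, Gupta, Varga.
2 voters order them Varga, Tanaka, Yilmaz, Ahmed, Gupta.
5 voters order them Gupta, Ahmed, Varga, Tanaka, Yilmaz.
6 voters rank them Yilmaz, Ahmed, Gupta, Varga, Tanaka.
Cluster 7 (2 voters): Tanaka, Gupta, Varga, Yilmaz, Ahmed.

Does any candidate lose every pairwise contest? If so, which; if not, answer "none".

none

Pairwise majorities:
Tanaka vs Yilmaz: 2+1+2+5+2 = 12 for Tanaka, 7 for Yilmaz — Tanaka by 12–7.
Tanaka vs Gupta: Gupta wins 12–7.
Tanaka vs Ahmed: Tanaka preferred on 2+1+2+2 = 7 ballots; Ahmed wins 12–7.
Tanaka vs Varga: 2+1+2 = 5 for Tanaka, 14 for Varga — Varga by 14–5.
Yilmaz vs Gupta: Gupta, 10–9.
Yilmaz vs Ahmed: Yilmaz is ranked higher on 1+2+6+2 = 11 ballots, Ahmed on 8. Yilmaz wins 11–8.
Yilmaz vs Varga: 1+6 = 7 for Yilmaz, 12 for Varga — Varga by 12–7.
Gupta vs Ahmed: Ahmed wins 11–8.
Gupta vs Varga: Gupta, 15–4.
Ahmed vs Varga: Ahmed, 12–7.
No candidate is winless: Tanaka beats Yilmaz; Yilmaz beats Ahmed; Gupta beats Tanaka; Ahmed beats Tanaka; Varga beats Tanaka. There is no Condorcet loser.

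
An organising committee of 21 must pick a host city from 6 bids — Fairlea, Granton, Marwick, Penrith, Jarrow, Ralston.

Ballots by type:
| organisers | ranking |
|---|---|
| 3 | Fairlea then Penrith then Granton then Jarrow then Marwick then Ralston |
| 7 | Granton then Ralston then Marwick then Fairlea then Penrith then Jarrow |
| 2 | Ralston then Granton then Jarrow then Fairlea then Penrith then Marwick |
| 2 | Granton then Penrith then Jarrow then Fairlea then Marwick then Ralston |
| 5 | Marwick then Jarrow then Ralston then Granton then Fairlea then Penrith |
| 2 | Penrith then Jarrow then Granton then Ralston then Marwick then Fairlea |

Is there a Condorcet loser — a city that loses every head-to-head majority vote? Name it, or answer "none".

Head-to-head results (21 organisers):
Fairlea vs Granton: Fairlea is ranked higher on 3 ballots, Granton on 18. Granton wins 18–3.
Fairlea vs Marwick: 3+2+2 = 7 for Fairlea, 14 for Marwick — Marwick by 14–7.
Fairlea vs Penrith: Fairlea preferred on 3+7+2+5 = 17 ballots; Fairlea wins 17–4.
Fairlea vs Jarrow: Fairlea is ranked higher on 3+7 = 10 ballots, Jarrow on 11. Jarrow wins 11–10.
Fairlea–Ralston: Ralston 16–5.
Granton vs Marwick: 16 to 5, Granton.
Granton vs Penrith: Granton, 16–5.
Granton vs Jarrow: Granton, 14–7.
Granton vs Ralston: 3+7+2+2 = 14 for Granton, 7 for Ralston — Granton by 14–7.
Marwick vs Penrith: 12 to 9, Marwick.
Marwick vs Jarrow: 12 to 9, Marwick.
Marwick vs Ralston: 10 to 11, Ralston.
Penrith vs Jarrow: 3+7+2+2 = 14 for Penrith, 7 for Jarrow — Penrith by 14–7.
Penrith vs Ralston: Ralston, 14–7.
Jarrow vs Ralston: Jarrow is ranked higher on 3+2+5+2 = 12 ballots, Ralston on 9. Jarrow wins 12–9.
No city is winless: Fairlea beats Penrith; Granton beats Fairlea; Marwick beats Fairlea; Penrith beats Jarrow; Jarrow beats Fairlea; Ralston beats Fairlea. There is no Condorcet loser.

none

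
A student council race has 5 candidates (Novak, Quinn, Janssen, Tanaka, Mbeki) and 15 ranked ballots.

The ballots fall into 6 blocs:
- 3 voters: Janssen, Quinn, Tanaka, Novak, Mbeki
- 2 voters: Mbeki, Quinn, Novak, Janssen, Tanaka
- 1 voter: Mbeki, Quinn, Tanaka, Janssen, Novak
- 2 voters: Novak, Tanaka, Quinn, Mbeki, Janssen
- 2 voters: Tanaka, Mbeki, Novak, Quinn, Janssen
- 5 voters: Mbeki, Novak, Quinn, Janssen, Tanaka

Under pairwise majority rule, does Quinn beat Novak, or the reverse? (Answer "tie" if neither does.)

Novak

Ballots ranking Quinn above Novak: 3 + 2 + 1 = 6.
Ballots ranking Novak above Quinn: 15 − 6 = 9.
Novak wins the head-to-head 9–6.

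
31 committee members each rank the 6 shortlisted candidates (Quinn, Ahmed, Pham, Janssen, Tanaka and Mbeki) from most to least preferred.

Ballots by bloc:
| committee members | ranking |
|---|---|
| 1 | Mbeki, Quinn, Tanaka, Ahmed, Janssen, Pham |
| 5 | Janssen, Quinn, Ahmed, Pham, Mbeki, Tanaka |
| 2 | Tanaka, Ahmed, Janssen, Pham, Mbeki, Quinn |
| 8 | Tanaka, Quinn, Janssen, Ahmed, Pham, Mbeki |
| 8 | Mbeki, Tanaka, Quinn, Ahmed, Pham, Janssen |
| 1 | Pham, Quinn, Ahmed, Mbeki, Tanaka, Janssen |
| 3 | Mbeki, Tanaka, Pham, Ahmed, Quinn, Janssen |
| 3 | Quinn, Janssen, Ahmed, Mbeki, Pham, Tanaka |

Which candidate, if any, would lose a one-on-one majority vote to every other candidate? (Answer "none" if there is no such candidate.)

none

Pairwise majorities:
Quinn vs Ahmed: Quinn wins 26–5.
Quinn vs Pham: Quinn preferred on 1+5+8+8+3 = 25 ballots; Quinn wins 25–6.
Quinn–Janssen: Quinn 24–7.
Quinn vs Tanaka: Quinn is ranked higher on 1+5+1+3 = 10 ballots, Tanaka on 21. Tanaka wins 21–10.
Quinn vs Mbeki: 5+8+1+3 = 17 for Quinn, 14 for Mbeki — Quinn by 17–14.
Ahmed–Pham: Ahmed 27–4.
Ahmed vs Janssen: Ahmed preferred on 1+2+8+1+3 = 15 ballots; Janssen wins 16–15.
Ahmed vs Tanaka: Tanaka wins 22–9.
Ahmed vs Mbeki: 19 to 12, Ahmed.
Pham vs Janssen: Pham is ranked higher on 8+1+3 = 12 ballots, Janssen on 19. Janssen wins 19–12.
Pham vs Tanaka: 5+1+3 = 9 for Pham, 22 for Tanaka — Tanaka by 22–9.
Pham vs Mbeki: Pham wins 16–15.
Janssen vs Tanaka: 5+3 = 8 for Janssen, 23 for Tanaka — Tanaka by 23–8.
Janssen vs Mbeki: Janssen, 18–13.
Tanaka vs Mbeki: Tanaka is ranked higher on 2+8 = 10 ballots, Mbeki on 21. Mbeki wins 21–10.
Every candidate wins at least one matchup (Quinn beats Ahmed; Ahmed beats Pham; Pham beats Mbeki; Janssen beats Ahmed; Tanaka beats Quinn; Mbeki beats Tanaka), so there is no Condorcet loser.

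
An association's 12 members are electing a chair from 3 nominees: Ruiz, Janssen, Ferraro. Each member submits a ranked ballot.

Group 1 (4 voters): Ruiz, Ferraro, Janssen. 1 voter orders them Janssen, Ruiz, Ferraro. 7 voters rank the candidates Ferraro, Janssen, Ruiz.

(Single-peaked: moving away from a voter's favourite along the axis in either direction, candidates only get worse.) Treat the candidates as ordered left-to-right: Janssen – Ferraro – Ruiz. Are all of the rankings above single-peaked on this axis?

no

Axis positions: Janssen=1, Ferraro=2, Ruiz=3.
Group 1 (peak Ruiz at position 3): ranking walks positions 3-2-1, expanding outward from the peak — single-peaked.
Group 2: ranking walks positions 1-3-2; Ruiz is ranked above Ferraro even though Ferraro lies between Ruiz and the peak Janssen on the axis — preferences dip and rise again. Not single-peaked.
Group 3 (peak Ferraro at position 2): ranking walks positions 2-1-3, expanding outward from the peak — single-peaked.
Group 2 violates single-peakedness, so the profile is not single-peaked on this axis.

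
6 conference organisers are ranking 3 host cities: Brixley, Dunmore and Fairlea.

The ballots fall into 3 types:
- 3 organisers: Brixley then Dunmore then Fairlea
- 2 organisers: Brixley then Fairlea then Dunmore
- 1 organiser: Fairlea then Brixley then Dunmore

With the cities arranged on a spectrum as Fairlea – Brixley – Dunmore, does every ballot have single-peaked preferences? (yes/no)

Axis positions: Fairlea=1, Brixley=2, Dunmore=3.
Type 1 (peak Brixley at position 2): ranking walks positions 2-3-1, expanding outward from the peak — single-peaked.
Type 2 (peak Brixley at position 2): ranking walks positions 2-1-3, expanding outward from the peak — single-peaked.
Type 3 (peak Fairlea at position 1): ranking walks positions 1-2-3, expanding outward from the peak — single-peaked.
Every ranking is single-peaked on this axis.

yes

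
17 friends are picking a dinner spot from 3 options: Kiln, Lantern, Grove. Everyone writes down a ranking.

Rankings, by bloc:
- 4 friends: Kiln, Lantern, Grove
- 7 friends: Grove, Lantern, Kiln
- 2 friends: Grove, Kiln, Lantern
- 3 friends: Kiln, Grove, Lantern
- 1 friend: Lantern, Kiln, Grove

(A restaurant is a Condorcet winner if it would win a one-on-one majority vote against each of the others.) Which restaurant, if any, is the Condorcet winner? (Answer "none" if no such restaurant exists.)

Check each pair by majority over 17 ballots:
Kiln vs Lantern: Kiln wins 9–8.
Kiln vs Grove: 8 to 9, Grove.
Lantern vs Grove: Grove, 12–5.
Grove defeats every rival head-to-head and is the Condorcet winner.

Grove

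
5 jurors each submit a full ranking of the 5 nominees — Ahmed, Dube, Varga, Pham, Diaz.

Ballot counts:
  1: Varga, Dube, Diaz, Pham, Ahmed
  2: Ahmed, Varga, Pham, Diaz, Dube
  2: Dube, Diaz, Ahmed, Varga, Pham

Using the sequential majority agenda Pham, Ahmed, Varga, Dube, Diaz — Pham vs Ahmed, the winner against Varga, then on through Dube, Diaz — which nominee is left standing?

Round 1: Pham vs Ahmed — 1–4, Ahmed advances.
Round 2: Ahmed vs Varga — 4–1, Ahmed advances.
Round 3: Ahmed vs Dube — 2–3, Dube advances.
Round 4: Dube vs Diaz — 3–2, Dube advances.
The agenda winner is Dube.

Dube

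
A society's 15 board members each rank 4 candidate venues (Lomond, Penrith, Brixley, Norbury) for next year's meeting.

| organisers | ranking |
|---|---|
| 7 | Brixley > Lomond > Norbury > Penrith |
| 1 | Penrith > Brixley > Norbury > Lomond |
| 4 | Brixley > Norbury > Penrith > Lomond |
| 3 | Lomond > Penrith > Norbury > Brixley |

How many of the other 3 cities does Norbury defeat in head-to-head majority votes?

Norbury against each rival (15 organisers):
Norbury vs Lomond: Norbury preferred on 1+4 = 5 ballots; Lomond wins 10–5.
Norbury–Penrith: Norbury 11–4.
Norbury vs Brixley: Norbury is ranked higher on 3 ballots, Brixley on 12. Brixley wins 12–3.
Norbury beats Penrith; loses to Lomond, Brixley — 1 pairwise win.

1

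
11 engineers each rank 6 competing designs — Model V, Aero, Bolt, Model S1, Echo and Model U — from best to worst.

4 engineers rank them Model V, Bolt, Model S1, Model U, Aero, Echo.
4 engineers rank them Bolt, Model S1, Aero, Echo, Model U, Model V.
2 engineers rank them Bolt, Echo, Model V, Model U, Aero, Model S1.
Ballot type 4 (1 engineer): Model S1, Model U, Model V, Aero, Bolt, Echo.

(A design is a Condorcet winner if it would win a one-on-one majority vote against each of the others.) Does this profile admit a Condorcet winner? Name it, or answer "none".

Pairwise majorities:
Model V vs Aero: Model V, 7–4.
Model V vs Bolt: Bolt wins 6–5.
Model V vs Model S1: Model V, 6–5.
Model V vs Echo: Echo, 6–5.
Model V vs Model U: Model V wins 6–5.
Aero vs Bolt: Bolt wins 10–1.
Aero vs Model S1: Model S1 wins 9–2.
Aero–Echo: Aero 9–2.
Aero vs Model U: Model U wins 7–4.
Bolt vs Model S1: Bolt, 10–1.
Bolt vs Echo: Bolt, 11–0.
Bolt vs Model U: Bolt, 10–1.
Model S1 vs Echo: Model S1 wins 9–2.
Model S1–Model U: Model S1 9–2.
Echo–Model U: Echo 6–5.
Bolt beats each of Model V, Aero, Model S1, Echo, Model U — Bolt is the Condorcet winner.

Bolt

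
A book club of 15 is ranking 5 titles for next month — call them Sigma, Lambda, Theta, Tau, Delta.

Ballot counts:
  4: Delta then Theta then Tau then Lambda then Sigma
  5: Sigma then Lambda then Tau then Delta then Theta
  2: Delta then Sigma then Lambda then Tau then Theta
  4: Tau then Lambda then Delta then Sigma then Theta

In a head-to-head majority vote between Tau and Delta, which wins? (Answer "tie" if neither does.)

Tau

Ballots ranking Tau above Delta: 5 + 4 = 9.
Ballots ranking Delta above Tau: 15 − 9 = 6.
Tau wins the head-to-head 9–6.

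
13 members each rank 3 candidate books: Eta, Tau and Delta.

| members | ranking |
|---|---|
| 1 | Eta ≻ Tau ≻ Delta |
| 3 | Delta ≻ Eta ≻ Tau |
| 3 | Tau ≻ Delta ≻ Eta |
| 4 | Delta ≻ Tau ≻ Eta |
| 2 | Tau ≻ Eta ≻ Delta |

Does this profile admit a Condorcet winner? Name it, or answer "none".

Delta

Pairwise majorities:
Eta vs Tau: Tau, 9–4.
Eta vs Delta: Delta, 10–3.
Tau–Delta: Delta 7–6.
Delta beats each of Eta, Tau — Delta is the Condorcet winner.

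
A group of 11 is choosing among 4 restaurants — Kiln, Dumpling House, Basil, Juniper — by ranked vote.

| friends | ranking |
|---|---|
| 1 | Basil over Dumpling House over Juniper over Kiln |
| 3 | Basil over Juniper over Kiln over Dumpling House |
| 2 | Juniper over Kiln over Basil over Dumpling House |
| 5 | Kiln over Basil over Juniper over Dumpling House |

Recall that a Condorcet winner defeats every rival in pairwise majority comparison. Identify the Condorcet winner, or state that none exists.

Head-to-head results (11 friends):
Kiln vs Dumpling House: Kiln preferred on 3+2+5 = 10 ballots; Kiln wins 10–1.
Kiln vs Basil: Kiln is ranked higher on 2+5 = 7 ballots, Basil on 4. Kiln wins 7–4.
Kiln vs Juniper: Kiln preferred on 5 ballots; Juniper wins 6–5.
Dumpling House vs Basil: 0 to 11, Basil.
Dumpling House vs Juniper: 1 to 10, Juniper.
Basil vs Juniper: Basil is ranked higher on 1+3+5 = 9 ballots, Juniper on 2. Basil wins 9–2.
Each restaurant drops at least one matchup (Kiln loses to Juniper; Dumpling House loses to Kiln; Basil loses to Kiln; Juniper loses to Basil); the cycle Kiln → Basil → Juniper → Kiln rules out a Condorcet winner.

none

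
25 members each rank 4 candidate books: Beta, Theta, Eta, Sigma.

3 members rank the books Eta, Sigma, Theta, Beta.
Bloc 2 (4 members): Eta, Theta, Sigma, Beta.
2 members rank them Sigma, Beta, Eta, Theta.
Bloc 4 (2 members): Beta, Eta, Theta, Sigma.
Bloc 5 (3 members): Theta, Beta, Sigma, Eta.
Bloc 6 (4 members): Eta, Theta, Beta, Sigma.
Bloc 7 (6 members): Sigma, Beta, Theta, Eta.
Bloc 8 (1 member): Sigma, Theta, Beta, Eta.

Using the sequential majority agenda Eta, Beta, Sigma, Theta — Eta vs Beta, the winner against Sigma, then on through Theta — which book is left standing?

Theta

Round 1: Eta vs Beta — 11–14, Beta advances.
Round 2: Beta vs Sigma — 9–16, Sigma advances.
Round 3: Sigma vs Theta — 12–13, Theta advances.
Theta survives the agenda.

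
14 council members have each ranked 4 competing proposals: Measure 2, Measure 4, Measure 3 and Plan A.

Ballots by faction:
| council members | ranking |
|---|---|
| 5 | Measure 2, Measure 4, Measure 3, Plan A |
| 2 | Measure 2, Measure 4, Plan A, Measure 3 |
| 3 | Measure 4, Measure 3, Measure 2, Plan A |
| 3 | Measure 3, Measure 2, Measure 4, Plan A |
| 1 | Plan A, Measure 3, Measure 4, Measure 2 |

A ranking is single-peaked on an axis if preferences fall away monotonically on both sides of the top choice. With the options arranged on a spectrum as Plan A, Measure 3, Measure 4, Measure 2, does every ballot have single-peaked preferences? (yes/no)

no

Axis positions: Plan A=1, Measure 3=2, Measure 4=3, Measure 2=4.
Faction 1 (peak Measure 2 at position 4): ranking walks positions 4-3-2-1, expanding outward from the peak — single-peaked.
Faction 2: ranking walks positions 4-3-1-2; Plan A is ranked above Measure 3 even though Measure 3 lies between Plan A and the peak Measure 2 on the axis — preferences dip and rise again. Not single-peaked.
Faction 3 (peak Measure 4 at position 3): ranking walks positions 3-2-4-1, expanding outward from the peak — single-peaked.
Faction 4: ranking walks positions 2-4-3-1; Measure 2 is ranked above Measure 4 even though Measure 4 lies between Measure 2 and the peak Measure 3 on the axis — preferences dip and rise again. Not single-peaked.
Faction 5 (peak Plan A at position 1): ranking walks positions 1-2-3-4, expanding outward from the peak — single-peaked.
Faction 2 violates single-peakedness, so the profile is not single-peaked on this axis.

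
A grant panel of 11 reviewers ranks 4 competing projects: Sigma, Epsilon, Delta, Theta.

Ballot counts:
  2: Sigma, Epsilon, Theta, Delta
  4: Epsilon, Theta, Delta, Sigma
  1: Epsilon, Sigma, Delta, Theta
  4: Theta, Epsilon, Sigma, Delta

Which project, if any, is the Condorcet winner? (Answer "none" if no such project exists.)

Epsilon

Check each pair by majority over 11 ballots:
Sigma vs Epsilon: Sigma is ranked higher on 2 ballots, Epsilon on 9. Epsilon wins 9–2.
Sigma vs Delta: 7 to 4, Sigma.
Sigma vs Theta: Sigma is ranked higher on 2+1 = 3 ballots, Theta on 8. Theta wins 8–3.
Epsilon vs Delta: Epsilon preferred on 2+4+1+4 = 11 ballots; Epsilon wins 11–0.
Epsilon vs Theta: 2+4+1 = 7 for Epsilon, 4 for Theta — Epsilon by 7–4.
Delta–Theta: Theta 10–1.
Epsilon defeats every rival head-to-head and is the Condorcet winner.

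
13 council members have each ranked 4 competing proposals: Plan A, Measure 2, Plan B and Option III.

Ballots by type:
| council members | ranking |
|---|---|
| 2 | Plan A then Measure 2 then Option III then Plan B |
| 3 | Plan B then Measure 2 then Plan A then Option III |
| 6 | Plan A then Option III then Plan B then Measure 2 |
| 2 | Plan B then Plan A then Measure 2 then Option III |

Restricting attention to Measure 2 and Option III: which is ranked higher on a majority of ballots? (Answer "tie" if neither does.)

Measure 2

Ballots ranking Measure 2 above Option III: 2 + 3 + 2 = 7.
Ballots ranking Option III above Measure 2: 13 − 7 = 6.
Measure 2 wins the head-to-head 7–6.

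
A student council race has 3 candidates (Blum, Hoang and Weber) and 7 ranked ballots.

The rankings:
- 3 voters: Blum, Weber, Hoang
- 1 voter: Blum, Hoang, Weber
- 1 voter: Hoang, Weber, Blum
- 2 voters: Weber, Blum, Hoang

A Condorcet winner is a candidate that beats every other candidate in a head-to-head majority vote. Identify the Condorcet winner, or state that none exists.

Head-to-head results (7 voters):
Blum vs Hoang: Blum preferred on 3+1+2 = 6 ballots; Blum wins 6–1.
Blum vs Weber: 3+1 = 4 for Blum, 3 for Weber — Blum by 4–3.
Hoang vs Weber: Hoang is ranked higher on 1+1 = 2 ballots, Weber on 5. Weber wins 5–2.
Blum defeats every rival head-to-head and is the Condorcet winner.

Blum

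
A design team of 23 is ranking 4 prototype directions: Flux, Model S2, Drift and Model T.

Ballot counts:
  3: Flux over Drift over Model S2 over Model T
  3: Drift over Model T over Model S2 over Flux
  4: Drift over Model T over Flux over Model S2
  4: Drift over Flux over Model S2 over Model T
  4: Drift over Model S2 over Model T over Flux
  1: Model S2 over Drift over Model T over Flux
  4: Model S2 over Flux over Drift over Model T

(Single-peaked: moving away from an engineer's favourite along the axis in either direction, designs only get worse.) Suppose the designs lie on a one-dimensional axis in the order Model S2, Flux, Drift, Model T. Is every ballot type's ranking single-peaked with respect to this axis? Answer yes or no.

no

Axis positions: Model S2=1, Flux=2, Drift=3, Model T=4.
Ballot type 1 (peak Flux at position 2): ranking walks positions 2-3-1-4, expanding outward from the peak — single-peaked.
Ballot type 2: ranking walks positions 3-4-1-2; Model S2 is ranked above Flux even though Flux lies between Model S2 and the peak Drift on the axis — preferences dip and rise again. Not single-peaked.
Ballot type 3 (peak Drift at position 3): ranking walks positions 3-4-2-1, expanding outward from the peak — single-peaked.
Ballot type 4 (peak Drift at position 3): ranking walks positions 3-2-1-4, expanding outward from the peak — single-peaked.
Ballot type 5: ranking walks positions 3-1-4-2; Model S2 is ranked above Flux even though Flux lies between Model S2 and the peak Drift on the axis — preferences dip and rise again. Not single-peaked.
Ballot type 6: ranking walks positions 1-3-4-2; Drift is ranked above Flux even though Flux lies between Drift and the peak Model S2 on the axis — preferences dip and rise again. Not single-peaked.
Ballot type 7 (peak Model S2 at position 1): ranking walks positions 1-2-3-4, expanding outward from the peak — single-peaked.
Ballot type 2 violates single-peakedness, so the profile is not single-peaked on this axis.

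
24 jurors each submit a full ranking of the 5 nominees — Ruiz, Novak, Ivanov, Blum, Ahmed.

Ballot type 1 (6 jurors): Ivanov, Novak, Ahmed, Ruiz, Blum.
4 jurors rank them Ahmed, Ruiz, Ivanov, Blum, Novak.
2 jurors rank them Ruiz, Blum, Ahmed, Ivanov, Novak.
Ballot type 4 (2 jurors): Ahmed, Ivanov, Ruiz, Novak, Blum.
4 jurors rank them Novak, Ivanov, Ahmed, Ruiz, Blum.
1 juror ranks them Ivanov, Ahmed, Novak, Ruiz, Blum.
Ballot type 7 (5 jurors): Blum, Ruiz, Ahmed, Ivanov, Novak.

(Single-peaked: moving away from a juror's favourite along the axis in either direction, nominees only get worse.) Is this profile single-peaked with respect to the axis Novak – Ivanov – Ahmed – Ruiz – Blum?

Axis positions: Novak=1, Ivanov=2, Ahmed=3, Ruiz=4, Blum=5.
Ballot type 1 (peak Ivanov at position 2): ranking walks positions 2-1-3-4-5, expanding outward from the peak — single-peaked.
Ballot type 2 (peak Ahmed at position 3): ranking walks positions 3-4-2-5-1, expanding outward from the peak — single-peaked.
Ballot type 3 (peak Ruiz at position 4): ranking walks positions 4-5-3-2-1, expanding outward from the peak — single-peaked.
Ballot type 4 (peak Ahmed at position 3): ranking walks positions 3-2-4-1-5, expanding outward from the peak — single-peaked.
Ballot type 5 (peak Novak at position 1): ranking walks positions 1-2-3-4-5, expanding outward from the peak — single-peaked.
Ballot type 6 (peak Ivanov at position 2): ranking walks positions 2-3-1-4-5, expanding outward from the peak — single-peaked.
Ballot type 7 (peak Blum at position 5): ranking walks positions 5-4-3-2-1, expanding outward from the peak — single-peaked.
Every ranking is single-peaked on this axis.

yes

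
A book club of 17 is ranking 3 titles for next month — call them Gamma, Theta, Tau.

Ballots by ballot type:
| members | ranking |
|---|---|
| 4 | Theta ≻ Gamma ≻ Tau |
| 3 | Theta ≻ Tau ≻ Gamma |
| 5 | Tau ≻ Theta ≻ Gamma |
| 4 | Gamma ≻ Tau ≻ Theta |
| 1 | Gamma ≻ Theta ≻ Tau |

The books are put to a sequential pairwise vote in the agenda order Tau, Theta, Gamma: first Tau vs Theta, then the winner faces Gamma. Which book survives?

Gamma

Round 1: Tau vs Theta — 9–8, Tau advances.
Round 2: Tau vs Gamma — 8–9, Gamma advances.
Gamma survives the agenda.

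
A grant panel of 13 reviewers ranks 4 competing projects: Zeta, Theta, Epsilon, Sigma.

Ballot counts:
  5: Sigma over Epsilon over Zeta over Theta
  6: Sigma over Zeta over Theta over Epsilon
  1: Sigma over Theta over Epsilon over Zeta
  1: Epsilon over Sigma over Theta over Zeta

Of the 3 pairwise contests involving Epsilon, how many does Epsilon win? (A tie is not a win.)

Epsilon against each rival (13 reviewers):
Epsilon vs Zeta: 7 to 6, Epsilon.
Epsilon vs Theta: Epsilon preferred on 5+1 = 6 ballots; Theta wins 7–6.
Epsilon vs Sigma: Epsilon is ranked higher on 1 ballot, Sigma on 12. Sigma wins 12–1.
Epsilon beats Zeta; loses to Theta, Sigma — 1 pairwise win.

1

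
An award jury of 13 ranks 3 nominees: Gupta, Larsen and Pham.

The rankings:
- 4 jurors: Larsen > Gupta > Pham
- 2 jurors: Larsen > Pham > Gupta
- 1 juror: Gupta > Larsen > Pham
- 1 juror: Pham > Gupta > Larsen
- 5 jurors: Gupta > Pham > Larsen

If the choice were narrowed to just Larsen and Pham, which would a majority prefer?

Ballots ranking Larsen above Pham: 4 + 2 + 1 = 7.
Ballots ranking Pham above Larsen: 13 − 7 = 6.
Larsen wins the head-to-head 7–6.

Larsen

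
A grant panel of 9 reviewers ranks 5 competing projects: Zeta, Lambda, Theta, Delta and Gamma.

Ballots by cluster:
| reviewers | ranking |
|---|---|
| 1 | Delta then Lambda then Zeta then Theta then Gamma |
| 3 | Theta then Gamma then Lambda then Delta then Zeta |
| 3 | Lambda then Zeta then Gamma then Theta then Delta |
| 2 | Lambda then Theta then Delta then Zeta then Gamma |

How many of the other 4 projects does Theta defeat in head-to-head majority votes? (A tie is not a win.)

3

Theta against each rival (9 reviewers):
Theta–Zeta: Theta 5–4.
Theta vs Lambda: Lambda wins 6–3.
Theta vs Delta: Theta is ranked higher on 3+3+2 = 8 ballots, Delta on 1. Theta wins 8–1.
Theta vs Gamma: 6 to 3, Theta.
Theta beats Zeta, Delta, Gamma; loses to Lambda — 3 pairwise wins.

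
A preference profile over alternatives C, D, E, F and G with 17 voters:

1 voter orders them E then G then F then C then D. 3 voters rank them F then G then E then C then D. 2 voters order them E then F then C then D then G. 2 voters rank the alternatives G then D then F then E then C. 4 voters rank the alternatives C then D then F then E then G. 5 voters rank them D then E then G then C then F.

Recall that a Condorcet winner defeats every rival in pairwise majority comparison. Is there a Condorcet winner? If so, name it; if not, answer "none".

Head-to-head results (17 voters):
C vs D: 1+3+2+4 = 10 for C, 7 for D — C by 10–7.
C vs E: C preferred on 4 ballots; E wins 13–4.
C vs F: C preferred on 4+5 = 9 ballots; C wins 9–8.
C vs G: 2+4 = 6 for C, 11 for G — G by 11–6.
D vs E: D preferred on 2+4+5 = 11 ballots; D wins 11–6.
D vs F: 11 to 6, D.
D vs G: 11 to 6, D.
E vs F: 8 to 9, F.
E vs G: 12 to 5, E.
F vs G: F is ranked higher on 3+2+4 = 9 ballots, G on 8. F wins 9–8.
No alternative is unbeaten: C loses to E; D loses to C; E loses to D; F loses to C; G loses to D. In particular C beats D beats E beats C is a majority cycle — no Condorcet winner exists.

none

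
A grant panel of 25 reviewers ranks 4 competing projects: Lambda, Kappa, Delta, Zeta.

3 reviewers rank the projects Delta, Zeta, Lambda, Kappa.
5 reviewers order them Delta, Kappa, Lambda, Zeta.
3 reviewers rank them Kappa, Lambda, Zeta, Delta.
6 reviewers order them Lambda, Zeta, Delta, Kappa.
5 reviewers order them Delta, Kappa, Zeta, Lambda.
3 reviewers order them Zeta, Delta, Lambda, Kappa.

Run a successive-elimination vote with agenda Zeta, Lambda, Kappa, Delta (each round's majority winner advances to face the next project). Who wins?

Round 1: Zeta vs Lambda — 11–14, Lambda advances.
Round 2: Lambda vs Kappa — 12–13, Kappa advances.
Round 3: Kappa vs Delta — 3–22, Delta advances.
The agenda winner is Delta.

Delta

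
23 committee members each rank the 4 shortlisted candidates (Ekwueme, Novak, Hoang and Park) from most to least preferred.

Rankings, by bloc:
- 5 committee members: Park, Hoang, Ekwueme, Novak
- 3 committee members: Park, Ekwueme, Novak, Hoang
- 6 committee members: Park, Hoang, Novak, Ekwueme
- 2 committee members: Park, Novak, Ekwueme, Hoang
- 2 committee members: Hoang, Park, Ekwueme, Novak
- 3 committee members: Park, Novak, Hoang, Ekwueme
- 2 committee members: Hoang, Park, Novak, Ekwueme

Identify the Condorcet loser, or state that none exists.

Pairwise majorities:
Ekwueme–Novak: Novak 13–10.
Ekwueme vs Hoang: Ekwueme preferred on 3+2 = 5 ballots; Hoang wins 18–5.
Ekwueme vs Park: 0 for Ekwueme, 23 for Park — Park by 23–0.
Novak vs Hoang: Hoang, 15–8.
Novak vs Park: Park wins 23–0.
Hoang–Park: Park 19–4.
Ekwueme loses to every other candidate — it is the Condorcet loser.

Ekwueme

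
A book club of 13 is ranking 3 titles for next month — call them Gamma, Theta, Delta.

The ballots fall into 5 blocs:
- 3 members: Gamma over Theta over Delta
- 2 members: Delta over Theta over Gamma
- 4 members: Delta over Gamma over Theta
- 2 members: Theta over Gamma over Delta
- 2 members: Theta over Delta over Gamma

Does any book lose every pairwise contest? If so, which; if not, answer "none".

none

Pairwise majorities:
Gamma vs Theta: Gamma preferred on 3+4 = 7 ballots; Gamma wins 7–6.
Gamma vs Delta: Gamma preferred on 3+2 = 5 ballots; Delta wins 8–5.
Theta vs Delta: Theta, 7–6.
No book is winless: Gamma beats Theta; Theta beats Delta; Delta beats Gamma. There is no Condorcet loser.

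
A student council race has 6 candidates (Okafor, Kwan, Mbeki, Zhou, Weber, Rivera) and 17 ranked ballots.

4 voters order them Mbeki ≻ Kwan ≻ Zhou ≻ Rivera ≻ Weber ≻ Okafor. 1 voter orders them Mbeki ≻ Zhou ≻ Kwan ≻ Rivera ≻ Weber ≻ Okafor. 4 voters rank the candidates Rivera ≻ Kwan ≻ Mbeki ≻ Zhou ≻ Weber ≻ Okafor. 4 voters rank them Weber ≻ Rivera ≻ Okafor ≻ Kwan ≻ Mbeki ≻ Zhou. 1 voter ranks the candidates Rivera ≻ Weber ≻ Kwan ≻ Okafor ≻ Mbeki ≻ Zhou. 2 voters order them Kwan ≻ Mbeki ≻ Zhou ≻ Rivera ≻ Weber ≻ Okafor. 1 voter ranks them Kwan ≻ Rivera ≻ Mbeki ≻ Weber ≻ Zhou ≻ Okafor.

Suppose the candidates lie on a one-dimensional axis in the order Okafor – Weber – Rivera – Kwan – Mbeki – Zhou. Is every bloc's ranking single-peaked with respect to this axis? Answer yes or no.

Axis positions: Okafor=1, Weber=2, Rivera=3, Kwan=4, Mbeki=5, Zhou=6.
Bloc 1 (peak Mbeki at position 5): ranking walks positions 5-4-6-3-2-1, expanding outward from the peak — single-peaked.
Bloc 2 (peak Mbeki at position 5): ranking walks positions 5-6-4-3-2-1, expanding outward from the peak — single-peaked.
Bloc 3 (peak Rivera at position 3): ranking walks positions 3-4-5-6-2-1, expanding outward from the peak — single-peaked.
Bloc 4 (peak Weber at position 2): ranking walks positions 2-3-1-4-5-6, expanding outward from the peak — single-peaked.
Bloc 5 (peak Rivera at position 3): ranking walks positions 3-2-4-1-5-6, expanding outward from the peak — single-peaked.
Bloc 6 (peak Kwan at position 4): ranking walks positions 4-5-6-3-2-1, expanding outward from the peak — single-peaked.
Bloc 7 (peak Kwan at position 4): ranking walks positions 4-3-5-2-6-1, expanding outward from the peak — single-peaked.
Every ranking is single-peaked on this axis.

yes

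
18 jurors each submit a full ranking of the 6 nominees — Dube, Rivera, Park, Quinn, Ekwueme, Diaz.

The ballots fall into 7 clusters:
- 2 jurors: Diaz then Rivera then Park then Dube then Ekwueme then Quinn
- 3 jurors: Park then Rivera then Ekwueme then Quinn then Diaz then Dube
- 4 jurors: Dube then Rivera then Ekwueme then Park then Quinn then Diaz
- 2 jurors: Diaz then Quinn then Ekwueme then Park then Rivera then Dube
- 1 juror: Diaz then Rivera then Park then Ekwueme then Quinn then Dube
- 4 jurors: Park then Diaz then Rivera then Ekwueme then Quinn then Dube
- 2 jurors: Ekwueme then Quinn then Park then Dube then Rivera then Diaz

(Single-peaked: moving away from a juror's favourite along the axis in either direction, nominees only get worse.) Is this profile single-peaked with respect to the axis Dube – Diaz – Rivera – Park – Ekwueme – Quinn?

no

Axis positions: Dube=1, Diaz=2, Rivera=3, Park=4, Ekwueme=5, Quinn=6.
Cluster 1 (peak Diaz at position 2): ranking walks positions 2-3-4-1-5-6, expanding outward from the peak — single-peaked.
Cluster 2 (peak Park at position 4): ranking walks positions 4-3-5-6-2-1, expanding outward from the peak — single-peaked.
Cluster 3: ranking walks positions 1-3-5-4-6-2; Rivera is ranked above Diaz even though Diaz lies between Rivera and the peak Dube on the axis — preferences dip and rise again. Not single-peaked.
Cluster 4: ranking walks positions 2-6-5-4-3-1; Quinn is ranked above Rivera even though Rivera lies between Quinn and the peak Diaz on the axis — preferences dip and rise again. Not single-peaked.
Cluster 5 (peak Diaz at position 2): ranking walks positions 2-3-4-5-6-1, expanding outward from the peak — single-peaked.
Cluster 6: ranking walks positions 4-2-3-5-6-1; Diaz is ranked above Rivera even though Rivera lies between Diaz and the peak Park on the axis — preferences dip and rise again. Not single-peaked.
Cluster 7: ranking walks positions 5-6-4-1-3-2; Dube is ranked above Rivera even though Rivera lies between Dube and the peak Ekwueme on the axis — preferences dip and rise again. Not single-peaked.
Cluster 3 violates single-peakedness, so the profile is not single-peaked on this axis.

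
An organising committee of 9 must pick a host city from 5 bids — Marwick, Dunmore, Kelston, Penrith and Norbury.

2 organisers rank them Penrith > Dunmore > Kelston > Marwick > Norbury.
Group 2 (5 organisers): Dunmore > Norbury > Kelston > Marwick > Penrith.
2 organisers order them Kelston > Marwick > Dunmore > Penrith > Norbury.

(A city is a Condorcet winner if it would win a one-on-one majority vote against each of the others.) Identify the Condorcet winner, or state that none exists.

Dunmore

Head-to-head results (9 organisers):
Marwick vs Dunmore: Marwick is ranked higher on 2 ballots, Dunmore on 7. Dunmore wins 7–2.
Marwick–Kelston: Kelston 9–0.
Marwick vs Penrith: 5+2 = 7 for Marwick, 2 for Penrith — Marwick by 7–2.
Marwick vs Norbury: 2+2 = 4 for Marwick, 5 for Norbury — Norbury by 5–4.
Dunmore vs Kelston: Dunmore wins 7–2.
Dunmore vs Penrith: Dunmore is ranked higher on 5+2 = 7 ballots, Penrith on 2. Dunmore wins 7–2.
Dunmore vs Norbury: Dunmore wins 9–0.
Kelston vs Penrith: Kelston wins 7–2.
Kelston vs Norbury: Norbury, 5–4.
Penrith vs Norbury: Penrith is ranked higher on 2+2 = 4 ballots, Norbury on 5. Norbury wins 5–4.
Dunmore beats each of Marwick, Kelston, Penrith, Norbury — Dunmore is the Condorcet winner.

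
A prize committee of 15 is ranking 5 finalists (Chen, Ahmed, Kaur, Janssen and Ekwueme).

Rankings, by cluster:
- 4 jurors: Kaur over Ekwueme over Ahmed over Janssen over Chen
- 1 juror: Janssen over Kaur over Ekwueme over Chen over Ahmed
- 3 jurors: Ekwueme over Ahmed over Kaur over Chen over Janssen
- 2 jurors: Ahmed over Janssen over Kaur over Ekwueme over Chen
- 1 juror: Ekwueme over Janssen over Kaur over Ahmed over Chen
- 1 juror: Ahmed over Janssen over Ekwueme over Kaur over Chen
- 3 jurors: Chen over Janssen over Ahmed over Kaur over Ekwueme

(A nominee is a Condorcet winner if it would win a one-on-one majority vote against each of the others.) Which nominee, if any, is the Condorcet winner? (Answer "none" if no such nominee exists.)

Check each pair by majority over 15 ballots:
Chen vs Ahmed: Ahmed, 11–4.
Chen vs Kaur: 3 for Chen, 12 for Kaur — Kaur by 12–3.
Chen vs Janssen: 3+3 = 6 for Chen, 9 for Janssen — Janssen by 9–6.
Chen vs Ekwueme: Ekwueme, 12–3.
Ahmed vs Kaur: 3+2+1+3 = 9 for Ahmed, 6 for Kaur — Ahmed by 9–6.
Ahmed vs Janssen: Ahmed, 10–5.
Ahmed vs Ekwueme: Ekwueme, 9–6.
Kaur vs Janssen: Janssen wins 8–7.
Kaur vs Ekwueme: Kaur is ranked higher on 4+1+2+3 = 10 ballots, Ekwueme on 5. Kaur wins 10–5.
Janssen vs Ekwueme: Janssen preferred on 1+2+1+3 = 7 ballots; Ekwueme wins 8–7.
No nominee is unbeaten: Chen loses to Ahmed; Ahmed loses to Ekwueme; Kaur loses to Ahmed; Janssen loses to Ahmed; Ekwueme loses to Kaur. In particular Ahmed beats Kaur beats Ekwueme beats Ahmed is a majority cycle — no Condorcet winner exists.

none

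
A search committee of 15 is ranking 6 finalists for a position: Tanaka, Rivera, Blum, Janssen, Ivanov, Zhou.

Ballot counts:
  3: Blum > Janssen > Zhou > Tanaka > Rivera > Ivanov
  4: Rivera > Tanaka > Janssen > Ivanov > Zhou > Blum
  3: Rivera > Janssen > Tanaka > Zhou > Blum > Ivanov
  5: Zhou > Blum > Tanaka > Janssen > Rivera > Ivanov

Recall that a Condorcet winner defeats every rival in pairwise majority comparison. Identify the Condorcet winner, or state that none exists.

none

Check each pair by majority over 15 ballots:
Tanaka vs Rivera: 3+5 = 8 for Tanaka, 7 for Rivera — Tanaka by 8–7.
Tanaka vs Blum: 7 to 8, Blum.
Tanaka vs Janssen: Tanaka is ranked higher on 4+5 = 9 ballots, Janssen on 6. Tanaka wins 9–6.
Tanaka vs Ivanov: Tanaka preferred on 3+4+3+5 = 15 ballots; Tanaka wins 15–0.
Tanaka vs Zhou: Zhou, 8–7.
Rivera–Blum: Blum 8–7.
Rivera–Janssen: Janssen 8–7.
Rivera vs Ivanov: Rivera, 15–0.
Rivera vs Zhou: 4+3 = 7 for Rivera, 8 for Zhou — Zhou by 8–7.
Blum vs Janssen: 8 to 7, Blum.
Blum vs Ivanov: 3+3+5 = 11 for Blum, 4 for Ivanov — Blum by 11–4.
Blum–Zhou: Zhou 12–3.
Janssen vs Ivanov: Janssen, 15–0.
Janssen vs Zhou: Janssen preferred on 3+4+3 = 10 ballots; Janssen wins 10–5.
Ivanov vs Zhou: Zhou, 11–4.
Each candidate drops at least one matchup (Tanaka loses to Blum; Rivera loses to Tanaka; Blum loses to Zhou; Janssen loses to Tanaka; Ivanov loses to Tanaka; Zhou loses to Janssen); the cycle Tanaka beats Janssen beats Zhou beats Tanaka rules out a Condorcet winner.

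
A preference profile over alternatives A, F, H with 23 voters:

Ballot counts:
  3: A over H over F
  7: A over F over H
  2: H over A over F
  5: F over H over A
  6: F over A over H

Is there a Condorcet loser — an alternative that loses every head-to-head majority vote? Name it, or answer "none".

H

Head-to-head results (23 voters):
A vs F: A is ranked higher on 3+7+2 = 12 ballots, F on 11. A wins 12–11.
A–H: A 16–7.
F–H: F 18–5.
H loses to every other alternative — it is the Condorcet loser.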